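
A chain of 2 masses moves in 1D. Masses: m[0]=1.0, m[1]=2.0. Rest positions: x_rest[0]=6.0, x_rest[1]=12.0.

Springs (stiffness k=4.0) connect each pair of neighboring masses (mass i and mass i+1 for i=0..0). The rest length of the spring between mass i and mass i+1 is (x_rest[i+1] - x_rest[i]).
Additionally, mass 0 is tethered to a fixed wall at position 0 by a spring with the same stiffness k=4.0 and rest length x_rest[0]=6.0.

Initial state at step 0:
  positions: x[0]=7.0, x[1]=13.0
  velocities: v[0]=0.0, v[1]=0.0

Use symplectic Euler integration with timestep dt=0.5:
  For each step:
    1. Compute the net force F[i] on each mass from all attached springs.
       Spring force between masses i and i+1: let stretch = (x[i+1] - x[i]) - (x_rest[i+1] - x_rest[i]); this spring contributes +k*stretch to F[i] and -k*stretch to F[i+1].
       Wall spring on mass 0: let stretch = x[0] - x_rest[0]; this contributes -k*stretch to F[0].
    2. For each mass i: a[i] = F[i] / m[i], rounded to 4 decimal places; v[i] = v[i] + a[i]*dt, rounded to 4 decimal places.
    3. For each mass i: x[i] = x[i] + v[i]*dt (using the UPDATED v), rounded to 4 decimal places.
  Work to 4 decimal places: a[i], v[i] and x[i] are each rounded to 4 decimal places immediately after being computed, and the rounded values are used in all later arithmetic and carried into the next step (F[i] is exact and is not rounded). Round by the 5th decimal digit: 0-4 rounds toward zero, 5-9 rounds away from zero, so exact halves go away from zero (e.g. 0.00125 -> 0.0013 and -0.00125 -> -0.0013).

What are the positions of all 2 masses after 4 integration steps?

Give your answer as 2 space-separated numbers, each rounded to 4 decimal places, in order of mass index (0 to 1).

Step 0: x=[7.0000 13.0000] v=[0.0000 0.0000]
Step 1: x=[6.0000 13.0000] v=[-2.0000 0.0000]
Step 2: x=[6.0000 12.5000] v=[0.0000 -1.0000]
Step 3: x=[6.5000 11.7500] v=[1.0000 -1.5000]
Step 4: x=[5.7500 11.3750] v=[-1.5000 -0.7500]

Answer: 5.7500 11.3750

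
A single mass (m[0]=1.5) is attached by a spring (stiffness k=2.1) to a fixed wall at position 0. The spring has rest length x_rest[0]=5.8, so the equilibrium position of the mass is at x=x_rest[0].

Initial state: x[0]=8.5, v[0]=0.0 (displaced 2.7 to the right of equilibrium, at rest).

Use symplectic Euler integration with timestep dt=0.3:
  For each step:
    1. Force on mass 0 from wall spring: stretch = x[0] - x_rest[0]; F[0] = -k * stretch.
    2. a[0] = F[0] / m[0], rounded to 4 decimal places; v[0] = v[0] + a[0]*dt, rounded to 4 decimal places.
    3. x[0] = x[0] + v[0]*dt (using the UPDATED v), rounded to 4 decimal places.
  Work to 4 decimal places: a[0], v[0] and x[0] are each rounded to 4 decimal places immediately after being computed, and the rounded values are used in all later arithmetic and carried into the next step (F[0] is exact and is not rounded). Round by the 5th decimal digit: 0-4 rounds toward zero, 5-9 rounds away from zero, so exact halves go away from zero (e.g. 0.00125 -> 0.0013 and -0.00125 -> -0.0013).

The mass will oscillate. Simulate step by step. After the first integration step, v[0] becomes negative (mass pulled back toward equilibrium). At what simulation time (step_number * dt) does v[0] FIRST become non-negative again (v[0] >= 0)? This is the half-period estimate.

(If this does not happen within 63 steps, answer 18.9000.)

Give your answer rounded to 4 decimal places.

Answer: 2.7000

Derivation:
Step 0: x=[8.5000] v=[0.0000]
Step 1: x=[8.1598] v=[-1.1340]
Step 2: x=[7.5223] v=[-2.1251]
Step 3: x=[6.6678] v=[-2.8485]
Step 4: x=[5.7039] v=[-3.2130]
Step 5: x=[4.7521] v=[-3.1727]
Step 6: x=[3.9323] v=[-2.7326]
Step 7: x=[3.3478] v=[-1.9482]
Step 8: x=[3.0723] v=[-0.9183]
Step 9: x=[3.1405] v=[0.2273]
First v>=0 after going negative at step 9, time=2.7000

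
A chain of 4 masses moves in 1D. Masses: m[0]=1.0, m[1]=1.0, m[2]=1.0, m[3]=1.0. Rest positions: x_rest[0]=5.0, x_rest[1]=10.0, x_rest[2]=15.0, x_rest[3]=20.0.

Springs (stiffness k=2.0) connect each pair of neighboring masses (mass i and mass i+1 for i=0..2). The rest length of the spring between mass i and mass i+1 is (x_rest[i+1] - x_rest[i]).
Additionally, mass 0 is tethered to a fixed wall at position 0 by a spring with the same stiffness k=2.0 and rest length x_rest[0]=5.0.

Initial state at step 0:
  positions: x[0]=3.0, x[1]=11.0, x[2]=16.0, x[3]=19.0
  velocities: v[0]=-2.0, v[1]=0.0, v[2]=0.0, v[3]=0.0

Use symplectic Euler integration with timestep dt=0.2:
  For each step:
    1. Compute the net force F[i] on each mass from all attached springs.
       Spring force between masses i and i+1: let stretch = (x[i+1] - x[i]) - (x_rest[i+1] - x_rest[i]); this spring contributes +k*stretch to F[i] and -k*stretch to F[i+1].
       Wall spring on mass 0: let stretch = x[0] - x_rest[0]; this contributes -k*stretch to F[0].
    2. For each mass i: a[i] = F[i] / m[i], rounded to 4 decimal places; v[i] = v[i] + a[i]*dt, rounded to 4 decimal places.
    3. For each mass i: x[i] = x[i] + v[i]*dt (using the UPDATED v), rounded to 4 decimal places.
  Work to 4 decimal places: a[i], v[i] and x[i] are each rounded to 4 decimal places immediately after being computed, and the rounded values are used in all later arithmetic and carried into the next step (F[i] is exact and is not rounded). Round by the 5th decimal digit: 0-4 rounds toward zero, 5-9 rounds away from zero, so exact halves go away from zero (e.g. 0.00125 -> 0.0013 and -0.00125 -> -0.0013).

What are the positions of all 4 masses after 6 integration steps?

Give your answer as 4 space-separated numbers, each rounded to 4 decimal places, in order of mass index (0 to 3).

Answer: 6.1304 8.3011 13.8068 20.8477

Derivation:
Step 0: x=[3.0000 11.0000 16.0000 19.0000] v=[-2.0000 0.0000 0.0000 0.0000]
Step 1: x=[3.0000 10.7600 15.8400 19.1600] v=[0.0000 -1.2000 -0.8000 0.8000]
Step 2: x=[3.3808 10.3056 15.5392 19.4544] v=[1.9040 -2.2720 -1.5040 1.4720]
Step 3: x=[4.0451 9.7159 15.1329 19.8356] v=[3.3216 -2.9485 -2.0314 1.9059]
Step 4: x=[4.8395 9.1059 14.6695 20.2406] v=[3.9719 -3.0500 -2.3171 2.0248]
Step 5: x=[5.5880 8.5997 14.2067 20.5999] v=[3.7427 -2.5311 -2.3141 1.7964]
Step 6: x=[6.1304 8.3011 13.8068 20.8477] v=[2.7122 -1.4930 -1.9996 1.2391]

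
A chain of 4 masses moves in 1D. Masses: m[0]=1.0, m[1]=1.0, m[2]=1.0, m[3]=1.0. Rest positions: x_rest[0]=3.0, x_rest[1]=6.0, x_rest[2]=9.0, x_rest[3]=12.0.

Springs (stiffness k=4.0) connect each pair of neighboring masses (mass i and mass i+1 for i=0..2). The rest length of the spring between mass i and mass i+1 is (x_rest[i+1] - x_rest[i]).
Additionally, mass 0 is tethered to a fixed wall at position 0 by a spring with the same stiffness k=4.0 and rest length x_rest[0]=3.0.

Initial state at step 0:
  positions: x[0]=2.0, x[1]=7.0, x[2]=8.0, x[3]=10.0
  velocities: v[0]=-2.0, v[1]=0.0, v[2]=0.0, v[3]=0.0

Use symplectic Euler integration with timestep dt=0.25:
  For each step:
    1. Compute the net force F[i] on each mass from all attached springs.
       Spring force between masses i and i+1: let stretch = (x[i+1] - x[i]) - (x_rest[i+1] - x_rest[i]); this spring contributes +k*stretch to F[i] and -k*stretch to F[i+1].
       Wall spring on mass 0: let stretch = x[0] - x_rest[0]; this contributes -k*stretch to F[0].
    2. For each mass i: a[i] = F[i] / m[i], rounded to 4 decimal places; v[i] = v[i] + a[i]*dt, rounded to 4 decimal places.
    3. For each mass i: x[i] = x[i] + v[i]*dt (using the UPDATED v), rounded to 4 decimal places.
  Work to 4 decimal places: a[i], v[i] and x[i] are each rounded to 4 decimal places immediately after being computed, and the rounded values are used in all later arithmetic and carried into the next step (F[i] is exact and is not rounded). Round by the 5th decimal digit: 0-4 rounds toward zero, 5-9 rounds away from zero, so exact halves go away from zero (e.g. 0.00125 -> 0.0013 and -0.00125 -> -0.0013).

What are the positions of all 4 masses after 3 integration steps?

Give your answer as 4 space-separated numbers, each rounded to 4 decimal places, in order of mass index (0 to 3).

Step 0: x=[2.0000 7.0000 8.0000 10.0000] v=[-2.0000 0.0000 0.0000 0.0000]
Step 1: x=[2.2500 6.0000 8.2500 10.2500] v=[1.0000 -4.0000 1.0000 1.0000]
Step 2: x=[2.8750 4.6250 8.4375 10.7500] v=[2.5000 -5.5000 0.7500 2.0000]
Step 3: x=[3.2188 3.7656 8.2500 11.4219] v=[1.3750 -3.4375 -0.7500 2.6875]

Answer: 3.2188 3.7656 8.2500 11.4219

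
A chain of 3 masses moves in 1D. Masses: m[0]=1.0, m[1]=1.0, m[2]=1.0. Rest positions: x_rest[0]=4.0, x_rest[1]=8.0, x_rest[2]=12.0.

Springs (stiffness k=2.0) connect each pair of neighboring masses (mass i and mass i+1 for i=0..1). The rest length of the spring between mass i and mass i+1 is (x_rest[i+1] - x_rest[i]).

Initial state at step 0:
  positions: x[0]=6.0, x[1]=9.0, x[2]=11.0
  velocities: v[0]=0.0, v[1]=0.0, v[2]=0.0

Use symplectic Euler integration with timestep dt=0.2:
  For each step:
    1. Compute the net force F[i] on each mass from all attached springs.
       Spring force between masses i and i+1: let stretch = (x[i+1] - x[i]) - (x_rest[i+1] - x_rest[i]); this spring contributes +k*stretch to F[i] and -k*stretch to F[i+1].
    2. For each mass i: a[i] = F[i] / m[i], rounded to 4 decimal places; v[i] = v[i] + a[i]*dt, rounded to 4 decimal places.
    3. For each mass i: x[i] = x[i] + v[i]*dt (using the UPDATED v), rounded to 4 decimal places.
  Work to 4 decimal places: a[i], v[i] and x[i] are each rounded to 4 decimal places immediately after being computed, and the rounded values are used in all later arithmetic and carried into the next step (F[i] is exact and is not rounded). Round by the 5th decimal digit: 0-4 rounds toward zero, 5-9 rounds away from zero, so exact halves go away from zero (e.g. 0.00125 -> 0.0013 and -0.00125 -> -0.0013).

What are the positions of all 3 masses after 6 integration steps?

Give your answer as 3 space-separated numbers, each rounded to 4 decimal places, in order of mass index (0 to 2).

Answer: 4.4283 8.3239 13.2479

Derivation:
Step 0: x=[6.0000 9.0000 11.0000] v=[0.0000 0.0000 0.0000]
Step 1: x=[5.9200 8.9200 11.1600] v=[-0.4000 -0.4000 0.8000]
Step 2: x=[5.7600 8.7792 11.4608] v=[-0.8000 -0.7040 1.5040]
Step 3: x=[5.5215 8.6114 11.8671] v=[-1.1923 -0.8390 2.0314]
Step 4: x=[5.2102 8.4569 12.3329] v=[-1.5563 -0.7727 2.3291]
Step 5: x=[4.8387 8.3527 12.8086] v=[-1.8576 -0.5210 2.3787]
Step 6: x=[4.4283 8.3239 13.2479] v=[-2.0520 -0.1442 2.1963]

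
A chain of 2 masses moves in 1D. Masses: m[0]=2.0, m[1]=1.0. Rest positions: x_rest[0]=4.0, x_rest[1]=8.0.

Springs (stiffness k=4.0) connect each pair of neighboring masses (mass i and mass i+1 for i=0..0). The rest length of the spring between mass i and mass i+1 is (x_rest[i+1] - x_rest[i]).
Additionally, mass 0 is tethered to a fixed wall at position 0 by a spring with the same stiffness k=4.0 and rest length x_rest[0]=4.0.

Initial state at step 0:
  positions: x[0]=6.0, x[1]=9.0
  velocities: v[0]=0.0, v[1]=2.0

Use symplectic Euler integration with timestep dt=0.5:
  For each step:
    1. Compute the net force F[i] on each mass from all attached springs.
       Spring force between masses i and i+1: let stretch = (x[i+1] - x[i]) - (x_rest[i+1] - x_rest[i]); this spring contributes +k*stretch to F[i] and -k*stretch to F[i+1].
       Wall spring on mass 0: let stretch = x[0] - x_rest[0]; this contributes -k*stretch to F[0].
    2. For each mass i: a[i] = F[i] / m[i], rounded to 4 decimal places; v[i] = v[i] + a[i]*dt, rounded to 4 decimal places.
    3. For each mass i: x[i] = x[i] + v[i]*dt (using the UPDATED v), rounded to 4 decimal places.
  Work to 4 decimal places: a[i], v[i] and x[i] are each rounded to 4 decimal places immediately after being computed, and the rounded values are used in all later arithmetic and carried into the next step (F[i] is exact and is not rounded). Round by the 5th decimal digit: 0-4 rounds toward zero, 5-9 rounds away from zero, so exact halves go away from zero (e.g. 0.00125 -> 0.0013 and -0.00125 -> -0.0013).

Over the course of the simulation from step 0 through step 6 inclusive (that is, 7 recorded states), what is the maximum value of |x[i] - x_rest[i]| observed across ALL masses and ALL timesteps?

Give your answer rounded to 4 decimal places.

Answer: 3.0000

Derivation:
Step 0: x=[6.0000 9.0000] v=[0.0000 2.0000]
Step 1: x=[4.5000 11.0000] v=[-3.0000 4.0000]
Step 2: x=[4.0000 10.5000] v=[-1.0000 -1.0000]
Step 3: x=[4.7500 7.5000] v=[1.5000 -6.0000]
Step 4: x=[4.5000 5.7500] v=[-0.5000 -3.5000]
Step 5: x=[2.6250 6.7500] v=[-3.7500 2.0000]
Step 6: x=[1.5000 7.6250] v=[-2.2500 1.7500]
Max displacement = 3.0000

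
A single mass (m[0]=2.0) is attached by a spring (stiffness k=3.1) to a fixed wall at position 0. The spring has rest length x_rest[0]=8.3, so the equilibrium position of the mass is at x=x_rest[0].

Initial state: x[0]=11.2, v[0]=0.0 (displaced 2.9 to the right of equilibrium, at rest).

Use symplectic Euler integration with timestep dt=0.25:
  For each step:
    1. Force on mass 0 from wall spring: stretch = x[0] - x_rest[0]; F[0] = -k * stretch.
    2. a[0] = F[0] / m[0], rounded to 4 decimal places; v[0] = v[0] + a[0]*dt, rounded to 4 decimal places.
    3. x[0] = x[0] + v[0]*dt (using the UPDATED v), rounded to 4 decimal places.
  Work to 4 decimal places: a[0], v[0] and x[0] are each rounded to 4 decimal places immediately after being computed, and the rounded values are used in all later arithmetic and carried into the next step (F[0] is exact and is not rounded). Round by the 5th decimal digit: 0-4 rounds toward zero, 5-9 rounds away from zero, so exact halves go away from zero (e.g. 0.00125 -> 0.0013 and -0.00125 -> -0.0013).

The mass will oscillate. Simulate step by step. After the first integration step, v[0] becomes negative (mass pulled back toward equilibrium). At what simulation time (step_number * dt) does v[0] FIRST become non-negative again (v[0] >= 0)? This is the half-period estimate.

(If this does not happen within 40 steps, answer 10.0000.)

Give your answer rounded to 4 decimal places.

Answer: 2.7500

Derivation:
Step 0: x=[11.2000] v=[0.0000]
Step 1: x=[10.9191] v=[-1.1238]
Step 2: x=[10.3844] v=[-2.1387]
Step 3: x=[9.6478] v=[-2.9464]
Step 4: x=[8.7806] v=[-3.4687]
Step 5: x=[7.8669] v=[-3.6549]
Step 6: x=[6.9951] v=[-3.4871]
Step 7: x=[6.2497] v=[-2.9815]
Step 8: x=[5.7030] v=[-2.1870]
Step 9: x=[5.4078] v=[-1.1807]
Step 10: x=[5.3928] v=[-0.0600]
Step 11: x=[5.6595] v=[1.0666]
First v>=0 after going negative at step 11, time=2.7500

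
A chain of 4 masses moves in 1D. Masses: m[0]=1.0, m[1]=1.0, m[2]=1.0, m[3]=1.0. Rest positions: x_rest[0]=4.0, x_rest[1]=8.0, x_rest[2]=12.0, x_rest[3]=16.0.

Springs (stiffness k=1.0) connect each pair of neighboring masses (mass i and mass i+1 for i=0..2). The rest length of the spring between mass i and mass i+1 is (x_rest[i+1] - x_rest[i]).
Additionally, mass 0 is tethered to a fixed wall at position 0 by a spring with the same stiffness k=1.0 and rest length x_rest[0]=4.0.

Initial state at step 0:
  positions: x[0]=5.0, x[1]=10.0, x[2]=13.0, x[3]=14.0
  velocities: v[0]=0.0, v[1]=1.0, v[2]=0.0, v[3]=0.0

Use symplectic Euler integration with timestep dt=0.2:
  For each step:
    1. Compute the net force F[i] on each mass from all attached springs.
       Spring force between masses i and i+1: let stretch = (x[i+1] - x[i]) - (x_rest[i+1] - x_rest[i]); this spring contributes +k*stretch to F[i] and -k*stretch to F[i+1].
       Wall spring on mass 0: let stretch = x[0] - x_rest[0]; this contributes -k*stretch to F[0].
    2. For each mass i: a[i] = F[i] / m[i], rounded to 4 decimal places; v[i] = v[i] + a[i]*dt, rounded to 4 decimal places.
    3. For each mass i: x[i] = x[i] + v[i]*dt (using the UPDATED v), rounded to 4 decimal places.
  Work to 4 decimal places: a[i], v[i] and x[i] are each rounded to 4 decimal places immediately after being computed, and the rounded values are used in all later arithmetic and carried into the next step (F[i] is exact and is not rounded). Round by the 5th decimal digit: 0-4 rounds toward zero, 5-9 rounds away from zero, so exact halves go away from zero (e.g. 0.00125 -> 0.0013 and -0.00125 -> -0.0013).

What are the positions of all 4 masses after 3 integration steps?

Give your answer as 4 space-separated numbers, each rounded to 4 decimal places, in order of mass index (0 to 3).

Step 0: x=[5.0000 10.0000 13.0000 14.0000] v=[0.0000 1.0000 0.0000 0.0000]
Step 1: x=[5.0000 10.1200 12.9200 14.1200] v=[0.0000 0.6000 -0.4000 0.6000]
Step 2: x=[5.0048 10.1472 12.7760 14.3520] v=[0.0240 0.1360 -0.7200 1.1600]
Step 3: x=[5.0151 10.0739 12.5899 14.6810] v=[0.0515 -0.3667 -0.9306 1.6448]

Answer: 5.0151 10.0739 12.5899 14.6810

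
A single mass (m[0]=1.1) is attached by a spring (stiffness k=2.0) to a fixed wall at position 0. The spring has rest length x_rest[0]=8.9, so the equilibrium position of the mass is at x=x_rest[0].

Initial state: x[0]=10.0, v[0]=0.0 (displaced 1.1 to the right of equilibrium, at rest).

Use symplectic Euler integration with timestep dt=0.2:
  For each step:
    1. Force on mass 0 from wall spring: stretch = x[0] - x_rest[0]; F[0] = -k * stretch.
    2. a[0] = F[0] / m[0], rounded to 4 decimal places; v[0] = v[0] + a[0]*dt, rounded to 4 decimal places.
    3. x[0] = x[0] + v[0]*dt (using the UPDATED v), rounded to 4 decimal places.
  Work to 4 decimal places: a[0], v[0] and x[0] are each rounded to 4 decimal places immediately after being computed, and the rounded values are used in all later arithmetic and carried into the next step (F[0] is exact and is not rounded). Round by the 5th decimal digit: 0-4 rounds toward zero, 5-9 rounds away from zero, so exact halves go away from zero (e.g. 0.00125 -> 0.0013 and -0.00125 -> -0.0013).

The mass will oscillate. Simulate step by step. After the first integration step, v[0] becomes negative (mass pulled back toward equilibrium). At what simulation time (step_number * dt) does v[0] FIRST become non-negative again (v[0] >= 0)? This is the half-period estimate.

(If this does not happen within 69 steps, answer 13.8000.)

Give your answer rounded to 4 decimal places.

Answer: 2.4000

Derivation:
Step 0: x=[10.0000] v=[0.0000]
Step 1: x=[9.9200] v=[-0.4000]
Step 2: x=[9.7658] v=[-0.7709]
Step 3: x=[9.5487] v=[-1.0857]
Step 4: x=[9.2844] v=[-1.3216]
Step 5: x=[8.9921] v=[-1.4614]
Step 6: x=[8.6931] v=[-1.4949]
Step 7: x=[8.4092] v=[-1.4197]
Step 8: x=[8.1610] v=[-1.2412]
Step 9: x=[7.9665] v=[-0.9725]
Step 10: x=[7.8399] v=[-0.6330]
Step 11: x=[7.7904] v=[-0.2475]
Step 12: x=[7.8216] v=[0.1560]
First v>=0 after going negative at step 12, time=2.4000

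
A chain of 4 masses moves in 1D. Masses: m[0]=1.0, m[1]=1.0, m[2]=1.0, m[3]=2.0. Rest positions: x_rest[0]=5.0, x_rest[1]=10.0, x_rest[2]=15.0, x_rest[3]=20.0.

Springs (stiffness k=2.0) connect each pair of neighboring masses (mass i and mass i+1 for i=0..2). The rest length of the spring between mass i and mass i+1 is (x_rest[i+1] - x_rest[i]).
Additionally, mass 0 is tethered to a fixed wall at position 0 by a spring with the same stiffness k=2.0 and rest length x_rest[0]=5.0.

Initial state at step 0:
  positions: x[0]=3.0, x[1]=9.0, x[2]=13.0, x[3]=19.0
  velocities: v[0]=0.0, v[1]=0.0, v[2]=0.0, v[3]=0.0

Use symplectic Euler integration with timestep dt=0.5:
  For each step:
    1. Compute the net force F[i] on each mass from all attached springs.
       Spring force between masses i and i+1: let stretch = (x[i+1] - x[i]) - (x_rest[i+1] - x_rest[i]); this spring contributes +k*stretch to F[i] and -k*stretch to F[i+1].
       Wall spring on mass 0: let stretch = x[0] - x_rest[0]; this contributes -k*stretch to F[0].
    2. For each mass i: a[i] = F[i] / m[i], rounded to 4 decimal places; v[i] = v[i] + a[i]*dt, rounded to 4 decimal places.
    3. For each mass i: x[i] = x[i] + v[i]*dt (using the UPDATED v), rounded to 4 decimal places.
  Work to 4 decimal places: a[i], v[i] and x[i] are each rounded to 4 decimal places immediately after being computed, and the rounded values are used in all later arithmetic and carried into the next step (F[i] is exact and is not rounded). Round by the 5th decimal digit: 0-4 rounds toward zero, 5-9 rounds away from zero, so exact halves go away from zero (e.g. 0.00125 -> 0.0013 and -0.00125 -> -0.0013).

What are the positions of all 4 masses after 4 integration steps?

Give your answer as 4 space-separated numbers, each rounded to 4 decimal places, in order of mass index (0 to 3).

Answer: 4.7188 11.3907 13.7891 18.6447

Derivation:
Step 0: x=[3.0000 9.0000 13.0000 19.0000] v=[0.0000 0.0000 0.0000 0.0000]
Step 1: x=[4.5000 8.0000 14.0000 18.7500] v=[3.0000 -2.0000 2.0000 -0.5000]
Step 2: x=[5.5000 8.2500 14.3750 18.5625] v=[2.0000 0.5000 0.7500 -0.3750]
Step 3: x=[5.1250 10.1875 13.7813 18.5782] v=[-0.7500 3.8750 -1.1875 0.0313]
Step 4: x=[4.7188 11.3907 13.7891 18.6447] v=[-0.8125 2.4063 0.0156 0.1329]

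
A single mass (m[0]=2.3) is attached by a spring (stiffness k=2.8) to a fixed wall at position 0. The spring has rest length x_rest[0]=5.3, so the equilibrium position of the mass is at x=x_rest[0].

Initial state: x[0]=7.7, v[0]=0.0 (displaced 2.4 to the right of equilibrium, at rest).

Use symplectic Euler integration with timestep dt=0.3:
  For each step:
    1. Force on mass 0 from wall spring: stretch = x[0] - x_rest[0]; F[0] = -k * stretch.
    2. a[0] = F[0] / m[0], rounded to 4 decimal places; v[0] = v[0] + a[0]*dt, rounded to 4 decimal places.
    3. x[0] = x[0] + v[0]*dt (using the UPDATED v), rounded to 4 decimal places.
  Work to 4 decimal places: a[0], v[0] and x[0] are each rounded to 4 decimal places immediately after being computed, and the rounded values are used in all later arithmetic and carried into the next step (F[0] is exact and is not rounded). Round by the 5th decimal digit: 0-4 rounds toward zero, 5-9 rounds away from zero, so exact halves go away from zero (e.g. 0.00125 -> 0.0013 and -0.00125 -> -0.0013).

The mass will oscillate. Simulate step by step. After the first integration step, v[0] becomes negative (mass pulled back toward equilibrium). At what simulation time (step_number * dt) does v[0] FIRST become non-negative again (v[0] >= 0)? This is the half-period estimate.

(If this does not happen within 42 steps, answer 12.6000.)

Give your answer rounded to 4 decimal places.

Answer: 3.0000

Derivation:
Step 0: x=[7.7000] v=[0.0000]
Step 1: x=[7.4371] v=[-0.8765]
Step 2: x=[6.9400] v=[-1.6570]
Step 3: x=[6.2632] v=[-2.2560]
Step 4: x=[5.4809] v=[-2.6078]
Step 5: x=[4.6787] v=[-2.6739]
Step 6: x=[3.9446] v=[-2.4470]
Step 7: x=[3.3590] v=[-1.9520]
Step 8: x=[2.9861] v=[-1.2431]
Step 9: x=[2.8667] v=[-0.3980]
Step 10: x=[3.0139] v=[0.4907]
First v>=0 after going negative at step 10, time=3.0000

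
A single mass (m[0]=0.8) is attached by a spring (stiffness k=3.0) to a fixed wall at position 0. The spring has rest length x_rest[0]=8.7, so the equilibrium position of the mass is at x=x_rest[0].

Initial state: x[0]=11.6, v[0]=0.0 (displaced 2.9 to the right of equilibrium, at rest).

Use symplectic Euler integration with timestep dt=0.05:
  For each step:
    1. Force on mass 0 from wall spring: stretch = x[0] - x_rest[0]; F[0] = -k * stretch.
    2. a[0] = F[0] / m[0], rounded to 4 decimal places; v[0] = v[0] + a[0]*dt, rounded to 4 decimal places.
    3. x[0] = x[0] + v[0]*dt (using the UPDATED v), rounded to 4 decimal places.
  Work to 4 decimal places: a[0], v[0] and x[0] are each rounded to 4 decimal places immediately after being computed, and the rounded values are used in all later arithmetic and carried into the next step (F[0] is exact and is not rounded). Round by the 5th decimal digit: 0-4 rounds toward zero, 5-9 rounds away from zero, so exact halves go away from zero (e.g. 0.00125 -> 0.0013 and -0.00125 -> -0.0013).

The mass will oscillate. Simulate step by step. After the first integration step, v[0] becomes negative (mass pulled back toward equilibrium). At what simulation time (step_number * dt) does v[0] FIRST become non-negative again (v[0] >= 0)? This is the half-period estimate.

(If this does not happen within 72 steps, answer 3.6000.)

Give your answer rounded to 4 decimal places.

Answer: 1.6500

Derivation:
Step 0: x=[11.6000] v=[0.0000]
Step 1: x=[11.5728] v=[-0.5438]
Step 2: x=[11.5187] v=[-1.0825]
Step 3: x=[11.4382] v=[-1.6110]
Step 4: x=[11.3320] v=[-2.1244]
Step 5: x=[11.2011] v=[-2.6179]
Step 6: x=[11.0468] v=[-3.0869]
Step 7: x=[10.8705] v=[-3.5269]
Step 8: x=[10.6738] v=[-3.9339]
Step 9: x=[10.4586] v=[-4.3040]
Step 10: x=[10.2269] v=[-4.6337]
Step 11: x=[9.9809] v=[-4.9200]
Step 12: x=[9.7229] v=[-5.1602]
Step 13: x=[9.4553] v=[-5.3520]
Step 14: x=[9.1806] v=[-5.4936]
Step 15: x=[8.9014] v=[-5.5837]
Step 16: x=[8.6203] v=[-5.6215]
Step 17: x=[8.3400] v=[-5.6066]
Step 18: x=[8.0630] v=[-5.5391]
Step 19: x=[7.7920] v=[-5.4197]
Step 20: x=[7.5295] v=[-5.2495]
Step 21: x=[7.2780] v=[-5.0300]
Step 22: x=[7.0398] v=[-4.7634]
Step 23: x=[6.8172] v=[-4.4521]
Step 24: x=[6.6122] v=[-4.0991]
Step 25: x=[6.4268] v=[-3.7076]
Step 26: x=[6.2627] v=[-3.2814]
Step 27: x=[6.1215] v=[-2.8244]
Step 28: x=[6.0045] v=[-2.3409]
Step 29: x=[5.9127] v=[-1.8355]
Step 30: x=[5.8471] v=[-1.3129]
Step 31: x=[5.8082] v=[-0.7780]
Step 32: x=[5.7964] v=[-0.2358]
Step 33: x=[5.8118] v=[0.3086]
First v>=0 after going negative at step 33, time=1.6500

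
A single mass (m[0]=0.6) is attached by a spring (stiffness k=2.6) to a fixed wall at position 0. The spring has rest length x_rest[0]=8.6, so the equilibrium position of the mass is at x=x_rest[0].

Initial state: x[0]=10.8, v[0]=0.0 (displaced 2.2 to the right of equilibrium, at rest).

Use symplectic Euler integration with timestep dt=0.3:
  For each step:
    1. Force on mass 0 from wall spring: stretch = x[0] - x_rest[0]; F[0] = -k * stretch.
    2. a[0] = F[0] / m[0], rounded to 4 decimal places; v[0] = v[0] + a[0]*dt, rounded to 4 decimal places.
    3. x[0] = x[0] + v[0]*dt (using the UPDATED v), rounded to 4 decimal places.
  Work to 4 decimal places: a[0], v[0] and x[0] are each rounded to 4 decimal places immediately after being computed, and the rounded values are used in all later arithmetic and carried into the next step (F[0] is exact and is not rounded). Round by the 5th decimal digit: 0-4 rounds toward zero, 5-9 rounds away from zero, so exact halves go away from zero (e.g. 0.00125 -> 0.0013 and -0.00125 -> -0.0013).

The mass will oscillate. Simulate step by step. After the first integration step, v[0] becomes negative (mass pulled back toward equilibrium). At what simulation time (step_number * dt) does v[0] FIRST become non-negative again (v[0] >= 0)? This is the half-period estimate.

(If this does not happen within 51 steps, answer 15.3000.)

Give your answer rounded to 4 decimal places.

Answer: 1.5000

Derivation:
Step 0: x=[10.8000] v=[0.0000]
Step 1: x=[9.9420] v=[-2.8600]
Step 2: x=[8.5606] v=[-4.6046]
Step 3: x=[7.1946] v=[-4.5534]
Step 4: x=[6.3767] v=[-2.7264]
Step 5: x=[6.4259] v=[0.1639]
First v>=0 after going negative at step 5, time=1.5000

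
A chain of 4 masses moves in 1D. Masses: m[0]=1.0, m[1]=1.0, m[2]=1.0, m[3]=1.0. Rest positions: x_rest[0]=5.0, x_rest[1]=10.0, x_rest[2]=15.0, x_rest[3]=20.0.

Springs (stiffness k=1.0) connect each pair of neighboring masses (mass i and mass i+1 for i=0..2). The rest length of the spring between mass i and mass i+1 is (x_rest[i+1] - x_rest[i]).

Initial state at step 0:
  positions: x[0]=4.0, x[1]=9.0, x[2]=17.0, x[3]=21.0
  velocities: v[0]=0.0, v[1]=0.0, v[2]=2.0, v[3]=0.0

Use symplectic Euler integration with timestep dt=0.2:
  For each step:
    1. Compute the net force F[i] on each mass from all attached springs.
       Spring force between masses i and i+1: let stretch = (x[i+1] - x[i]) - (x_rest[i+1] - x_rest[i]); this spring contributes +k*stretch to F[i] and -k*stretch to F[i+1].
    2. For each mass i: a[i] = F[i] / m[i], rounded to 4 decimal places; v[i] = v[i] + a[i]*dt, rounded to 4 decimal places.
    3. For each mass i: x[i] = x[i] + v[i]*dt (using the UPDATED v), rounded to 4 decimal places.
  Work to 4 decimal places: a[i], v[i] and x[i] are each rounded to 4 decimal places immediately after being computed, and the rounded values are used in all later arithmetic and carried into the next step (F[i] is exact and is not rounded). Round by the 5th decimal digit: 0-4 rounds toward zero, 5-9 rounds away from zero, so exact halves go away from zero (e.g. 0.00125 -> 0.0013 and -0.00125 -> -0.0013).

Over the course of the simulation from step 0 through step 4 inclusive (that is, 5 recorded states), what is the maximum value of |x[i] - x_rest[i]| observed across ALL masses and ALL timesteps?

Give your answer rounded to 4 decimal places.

Step 0: x=[4.0000 9.0000 17.0000 21.0000] v=[0.0000 0.0000 2.0000 0.0000]
Step 1: x=[4.0000 9.1200 17.2400 21.0400] v=[0.0000 0.6000 1.2000 0.2000]
Step 2: x=[4.0048 9.3600 17.3072 21.1280] v=[0.0240 1.2000 0.3360 0.4400]
Step 3: x=[4.0238 9.7037 17.2093 21.2632] v=[0.0950 1.7184 -0.4893 0.6758]
Step 4: x=[4.0700 10.1204 16.9734 21.4362] v=[0.2310 2.0835 -1.1796 0.8650]
Max displacement = 2.3072

Answer: 2.3072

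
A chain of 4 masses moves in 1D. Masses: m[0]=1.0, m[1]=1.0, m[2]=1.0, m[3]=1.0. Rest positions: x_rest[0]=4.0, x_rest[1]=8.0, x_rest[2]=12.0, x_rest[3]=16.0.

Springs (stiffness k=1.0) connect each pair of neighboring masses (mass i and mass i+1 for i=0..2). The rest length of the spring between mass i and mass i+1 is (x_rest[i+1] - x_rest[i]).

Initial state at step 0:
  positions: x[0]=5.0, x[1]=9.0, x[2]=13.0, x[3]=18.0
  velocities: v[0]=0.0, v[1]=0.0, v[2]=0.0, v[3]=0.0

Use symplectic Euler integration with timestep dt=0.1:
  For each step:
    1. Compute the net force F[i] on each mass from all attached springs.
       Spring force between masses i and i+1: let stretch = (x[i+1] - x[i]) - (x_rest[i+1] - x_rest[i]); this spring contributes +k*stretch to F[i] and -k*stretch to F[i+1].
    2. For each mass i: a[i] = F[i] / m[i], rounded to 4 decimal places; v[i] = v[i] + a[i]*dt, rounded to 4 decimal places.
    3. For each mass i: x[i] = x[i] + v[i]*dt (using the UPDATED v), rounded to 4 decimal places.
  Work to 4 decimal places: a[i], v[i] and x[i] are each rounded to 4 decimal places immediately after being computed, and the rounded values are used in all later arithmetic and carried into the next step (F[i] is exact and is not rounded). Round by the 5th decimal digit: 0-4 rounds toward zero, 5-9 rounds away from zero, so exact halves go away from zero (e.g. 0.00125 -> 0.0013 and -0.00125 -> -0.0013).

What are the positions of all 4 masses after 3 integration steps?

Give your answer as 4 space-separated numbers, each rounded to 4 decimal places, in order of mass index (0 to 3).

Answer: 5.0000 9.0005 13.0585 17.9410

Derivation:
Step 0: x=[5.0000 9.0000 13.0000 18.0000] v=[0.0000 0.0000 0.0000 0.0000]
Step 1: x=[5.0000 9.0000 13.0100 17.9900] v=[0.0000 0.0000 0.1000 -0.1000]
Step 2: x=[5.0000 9.0001 13.0297 17.9702] v=[0.0000 0.0010 0.1970 -0.1980]
Step 3: x=[5.0000 9.0005 13.0585 17.9410] v=[0.0000 0.0040 0.2881 -0.2921]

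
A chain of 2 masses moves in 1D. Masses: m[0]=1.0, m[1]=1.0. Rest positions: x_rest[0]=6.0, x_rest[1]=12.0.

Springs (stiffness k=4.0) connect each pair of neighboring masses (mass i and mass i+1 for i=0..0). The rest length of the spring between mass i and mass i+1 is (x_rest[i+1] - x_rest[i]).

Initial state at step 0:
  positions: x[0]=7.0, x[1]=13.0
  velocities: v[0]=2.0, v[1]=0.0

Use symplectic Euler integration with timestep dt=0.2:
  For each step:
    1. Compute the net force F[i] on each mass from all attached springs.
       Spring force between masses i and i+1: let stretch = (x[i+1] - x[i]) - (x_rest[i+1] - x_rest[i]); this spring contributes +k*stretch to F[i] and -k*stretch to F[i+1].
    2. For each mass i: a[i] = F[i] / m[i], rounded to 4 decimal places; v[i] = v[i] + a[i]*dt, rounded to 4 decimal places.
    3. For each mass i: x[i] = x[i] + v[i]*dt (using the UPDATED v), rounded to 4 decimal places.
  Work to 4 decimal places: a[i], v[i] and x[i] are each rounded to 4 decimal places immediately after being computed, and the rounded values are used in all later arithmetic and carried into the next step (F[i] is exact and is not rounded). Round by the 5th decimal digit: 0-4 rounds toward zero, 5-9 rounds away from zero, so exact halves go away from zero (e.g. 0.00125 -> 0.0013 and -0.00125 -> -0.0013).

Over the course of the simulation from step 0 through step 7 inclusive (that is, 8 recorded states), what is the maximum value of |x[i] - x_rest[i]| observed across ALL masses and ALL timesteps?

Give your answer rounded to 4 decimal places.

Step 0: x=[7.0000 13.0000] v=[2.0000 0.0000]
Step 1: x=[7.4000 13.0000] v=[2.0000 0.0000]
Step 2: x=[7.7360 13.0640] v=[1.6800 0.3200]
Step 3: x=[7.9645 13.2355] v=[1.1424 0.8576]
Step 4: x=[8.0763 13.5237] v=[0.5592 1.4408]
Step 5: x=[8.0997 13.9003] v=[0.1171 1.8829]
Step 6: x=[8.0912 14.3088] v=[-0.0424 2.0424]
Step 7: x=[8.1175 14.6825] v=[0.1317 1.8683]
Max displacement = 2.6825

Answer: 2.6825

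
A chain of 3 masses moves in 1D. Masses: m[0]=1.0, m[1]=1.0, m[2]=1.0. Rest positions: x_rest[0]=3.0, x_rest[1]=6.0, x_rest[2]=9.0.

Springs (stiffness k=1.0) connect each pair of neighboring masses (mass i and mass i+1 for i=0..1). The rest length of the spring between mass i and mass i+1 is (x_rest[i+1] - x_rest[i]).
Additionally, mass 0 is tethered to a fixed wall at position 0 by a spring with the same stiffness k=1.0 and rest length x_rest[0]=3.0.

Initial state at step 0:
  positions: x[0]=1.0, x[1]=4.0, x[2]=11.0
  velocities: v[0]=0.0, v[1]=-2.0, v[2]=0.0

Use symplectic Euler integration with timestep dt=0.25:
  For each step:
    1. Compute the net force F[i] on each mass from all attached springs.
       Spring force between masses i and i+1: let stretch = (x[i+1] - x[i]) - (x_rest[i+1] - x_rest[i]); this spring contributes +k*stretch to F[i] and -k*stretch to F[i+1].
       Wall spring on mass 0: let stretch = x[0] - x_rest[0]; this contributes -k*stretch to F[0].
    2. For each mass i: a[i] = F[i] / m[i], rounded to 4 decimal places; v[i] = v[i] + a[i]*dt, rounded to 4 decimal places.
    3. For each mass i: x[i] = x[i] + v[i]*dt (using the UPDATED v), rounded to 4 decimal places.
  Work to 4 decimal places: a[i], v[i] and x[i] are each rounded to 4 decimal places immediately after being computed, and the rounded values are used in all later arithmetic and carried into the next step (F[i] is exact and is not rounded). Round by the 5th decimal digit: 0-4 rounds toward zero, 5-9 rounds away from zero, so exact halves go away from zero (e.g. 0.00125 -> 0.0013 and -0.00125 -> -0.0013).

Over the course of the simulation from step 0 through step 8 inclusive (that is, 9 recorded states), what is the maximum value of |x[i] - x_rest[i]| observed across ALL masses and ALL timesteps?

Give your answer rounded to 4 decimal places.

Step 0: x=[1.0000 4.0000 11.0000] v=[0.0000 -2.0000 0.0000]
Step 1: x=[1.1250 3.7500 10.7500] v=[0.5000 -1.0000 -1.0000]
Step 2: x=[1.3438 3.7735 10.2500] v=[0.8750 0.0938 -2.0000]
Step 3: x=[1.6304 4.0499 9.5327] v=[1.1465 1.1055 -2.8691]
Step 4: x=[1.9664 4.5177 8.6603] v=[1.3438 1.8713 -3.4898]
Step 5: x=[2.3389 5.0850 7.7164] v=[1.4900 2.2691 -3.7755]
Step 6: x=[2.7369 5.6451 6.7956] v=[1.5918 2.2404 -3.6834]
Step 7: x=[3.1456 6.0954 5.9904] v=[1.6346 1.8010 -3.2210]
Step 8: x=[3.5420 6.3547 5.3792] v=[1.5857 1.0373 -2.4448]
Max displacement = 3.6208

Answer: 3.6208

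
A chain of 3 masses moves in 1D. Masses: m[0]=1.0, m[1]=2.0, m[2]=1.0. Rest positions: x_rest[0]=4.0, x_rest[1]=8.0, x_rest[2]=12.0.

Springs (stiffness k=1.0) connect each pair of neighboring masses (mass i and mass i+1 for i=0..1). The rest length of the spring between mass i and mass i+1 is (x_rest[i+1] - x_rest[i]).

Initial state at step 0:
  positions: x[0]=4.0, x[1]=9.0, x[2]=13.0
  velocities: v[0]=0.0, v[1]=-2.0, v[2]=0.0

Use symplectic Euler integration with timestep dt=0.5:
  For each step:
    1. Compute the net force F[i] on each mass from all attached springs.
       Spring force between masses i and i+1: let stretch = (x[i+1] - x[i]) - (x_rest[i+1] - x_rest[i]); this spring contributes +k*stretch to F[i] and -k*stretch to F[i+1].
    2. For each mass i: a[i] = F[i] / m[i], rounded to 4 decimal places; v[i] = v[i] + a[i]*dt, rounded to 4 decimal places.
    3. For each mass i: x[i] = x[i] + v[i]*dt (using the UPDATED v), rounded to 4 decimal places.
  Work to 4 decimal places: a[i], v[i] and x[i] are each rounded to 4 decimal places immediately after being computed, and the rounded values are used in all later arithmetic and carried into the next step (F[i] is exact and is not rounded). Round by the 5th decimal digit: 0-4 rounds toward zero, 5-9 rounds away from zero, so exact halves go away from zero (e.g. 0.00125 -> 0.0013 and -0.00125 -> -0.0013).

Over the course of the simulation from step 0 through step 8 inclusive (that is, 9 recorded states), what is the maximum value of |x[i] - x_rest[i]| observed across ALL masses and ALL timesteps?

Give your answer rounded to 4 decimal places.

Step 0: x=[4.0000 9.0000 13.0000] v=[0.0000 -2.0000 0.0000]
Step 1: x=[4.2500 7.8750 13.0000] v=[0.5000 -2.2500 0.0000]
Step 2: x=[4.4063 6.9375 12.7188] v=[0.3125 -1.8750 -0.5625]
Step 3: x=[4.1954 6.4063 11.9922] v=[-0.4219 -1.0625 -1.4532]
Step 4: x=[3.5372 6.2969 10.8691] v=[-1.3165 -0.2188 -2.2462]
Step 5: x=[2.5689 6.4141 9.6030] v=[-1.9367 0.2344 -2.5323]
Step 6: x=[1.5619 6.4493 8.5396] v=[-2.0141 0.0703 -2.1268]
Step 7: x=[0.7767 6.1348 7.9536] v=[-1.5704 -0.6290 -1.1720]
Step 8: x=[0.3310 5.3779 7.9129] v=[-0.8914 -1.5139 -0.0814]
Max displacement = 4.0871

Answer: 4.0871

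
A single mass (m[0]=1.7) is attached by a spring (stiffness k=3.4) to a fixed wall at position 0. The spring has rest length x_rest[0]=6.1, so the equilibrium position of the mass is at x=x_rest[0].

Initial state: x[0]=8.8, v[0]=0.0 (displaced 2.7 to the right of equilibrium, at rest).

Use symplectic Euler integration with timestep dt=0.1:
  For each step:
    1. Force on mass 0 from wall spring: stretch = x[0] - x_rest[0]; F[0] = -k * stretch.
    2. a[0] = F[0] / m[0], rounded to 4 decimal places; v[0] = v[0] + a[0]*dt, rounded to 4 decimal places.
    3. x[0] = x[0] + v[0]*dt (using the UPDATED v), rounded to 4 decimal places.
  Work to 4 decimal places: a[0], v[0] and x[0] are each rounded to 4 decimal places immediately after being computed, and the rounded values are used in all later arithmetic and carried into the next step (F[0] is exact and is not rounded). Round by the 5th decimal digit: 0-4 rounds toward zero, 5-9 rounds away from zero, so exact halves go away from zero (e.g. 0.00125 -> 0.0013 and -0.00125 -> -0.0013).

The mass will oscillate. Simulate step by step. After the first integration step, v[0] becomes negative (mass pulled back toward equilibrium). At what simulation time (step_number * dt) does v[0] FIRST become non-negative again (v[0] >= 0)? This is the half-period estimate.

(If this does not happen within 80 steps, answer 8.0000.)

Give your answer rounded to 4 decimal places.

Step 0: x=[8.8000] v=[0.0000]
Step 1: x=[8.7460] v=[-0.5400]
Step 2: x=[8.6391] v=[-1.0692]
Step 3: x=[8.4814] v=[-1.5770]
Step 4: x=[8.2761] v=[-2.0533]
Step 5: x=[8.0273] v=[-2.4885]
Step 6: x=[7.7399] v=[-2.8740]
Step 7: x=[7.4197] v=[-3.2020]
Step 8: x=[7.0731] v=[-3.4659]
Step 9: x=[6.7071] v=[-3.6605]
Step 10: x=[6.3289] v=[-3.7819]
Step 11: x=[5.9461] v=[-3.8277]
Step 12: x=[5.5664] v=[-3.7969]
Step 13: x=[5.1974] v=[-3.6902]
Step 14: x=[4.8464] v=[-3.5097]
Step 15: x=[4.5205] v=[-3.2590]
Step 16: x=[4.2262] v=[-2.9431]
Step 17: x=[3.9694] v=[-2.5683]
Step 18: x=[3.7552] v=[-2.1422]
Step 19: x=[3.5879] v=[-1.6732]
Step 20: x=[3.4708] v=[-1.1708]
Step 21: x=[3.4063] v=[-0.6450]
Step 22: x=[3.3957] v=[-0.1063]
Step 23: x=[3.4392] v=[0.4346]
First v>=0 after going negative at step 23, time=2.3000

Answer: 2.3000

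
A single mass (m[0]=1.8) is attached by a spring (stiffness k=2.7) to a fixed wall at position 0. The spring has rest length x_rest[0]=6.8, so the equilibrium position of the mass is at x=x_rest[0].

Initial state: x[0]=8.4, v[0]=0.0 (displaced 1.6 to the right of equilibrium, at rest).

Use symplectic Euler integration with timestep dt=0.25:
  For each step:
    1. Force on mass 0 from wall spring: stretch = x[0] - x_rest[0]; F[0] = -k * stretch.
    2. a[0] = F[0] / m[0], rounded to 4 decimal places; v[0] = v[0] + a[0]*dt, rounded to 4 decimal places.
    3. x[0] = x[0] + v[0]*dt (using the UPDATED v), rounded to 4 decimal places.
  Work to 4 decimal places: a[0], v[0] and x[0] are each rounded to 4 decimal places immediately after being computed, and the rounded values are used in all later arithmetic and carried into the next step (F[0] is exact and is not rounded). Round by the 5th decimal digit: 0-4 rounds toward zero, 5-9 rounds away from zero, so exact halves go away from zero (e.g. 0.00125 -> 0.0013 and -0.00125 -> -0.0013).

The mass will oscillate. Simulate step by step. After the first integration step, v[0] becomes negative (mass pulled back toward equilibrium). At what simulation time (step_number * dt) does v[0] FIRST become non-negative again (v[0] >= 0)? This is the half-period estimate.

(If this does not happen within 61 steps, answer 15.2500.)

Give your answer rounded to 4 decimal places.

Answer: 2.7500

Derivation:
Step 0: x=[8.4000] v=[0.0000]
Step 1: x=[8.2500] v=[-0.6000]
Step 2: x=[7.9641] v=[-1.1438]
Step 3: x=[7.5690] v=[-1.5804]
Step 4: x=[7.1018] v=[-1.8688]
Step 5: x=[6.6063] v=[-1.9820]
Step 6: x=[6.1290] v=[-1.9094]
Step 7: x=[5.7146] v=[-1.6578]
Step 8: x=[5.4019] v=[-1.2508]
Step 9: x=[5.2203] v=[-0.7265]
Step 10: x=[5.1868] v=[-0.1341]
Step 11: x=[5.3045] v=[0.4709]
First v>=0 after going negative at step 11, time=2.7500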